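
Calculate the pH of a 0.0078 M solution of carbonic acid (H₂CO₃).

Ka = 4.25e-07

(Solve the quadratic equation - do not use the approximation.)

x² + Ka×x - Ka×C = 0. Using quadratic formula: [H⁺] = 5.7364e-05

pH = 4.24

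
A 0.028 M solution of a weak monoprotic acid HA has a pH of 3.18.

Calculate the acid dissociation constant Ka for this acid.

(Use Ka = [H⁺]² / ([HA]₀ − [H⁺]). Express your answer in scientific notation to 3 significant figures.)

[H⁺] = 10^(−pH) = 10^(−3.18) = 6.607e-04 M. For HA ⇌ H⁺ + A⁻, Ka = [H⁺][A⁻]/[HA] = [H⁺]² / ([HA]₀ − [H⁺]) = (6.607e-04)² / (0.028 − 6.607e-04) = 1.60e-05.

K_a = 1.60e-05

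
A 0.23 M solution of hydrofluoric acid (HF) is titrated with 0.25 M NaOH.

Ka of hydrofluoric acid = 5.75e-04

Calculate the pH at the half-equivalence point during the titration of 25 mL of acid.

At half-equivalence [HA] = [A⁻], so Henderson-Hasselbalch gives pH = pKa = -log(5.75e-04) = 3.24.

pH = pKa = 3.24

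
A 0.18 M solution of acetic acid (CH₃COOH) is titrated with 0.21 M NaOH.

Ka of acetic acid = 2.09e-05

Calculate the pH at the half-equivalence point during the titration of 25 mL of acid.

At half-equivalence [HA] = [A⁻], so Henderson-Hasselbalch gives pH = pKa = -log(2.09e-05) = 4.68.

pH = pKa = 4.68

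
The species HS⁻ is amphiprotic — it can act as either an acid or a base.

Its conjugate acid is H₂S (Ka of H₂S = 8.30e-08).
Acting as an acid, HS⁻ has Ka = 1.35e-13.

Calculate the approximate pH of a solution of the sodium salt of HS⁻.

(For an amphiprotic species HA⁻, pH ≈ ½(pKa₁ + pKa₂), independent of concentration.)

pKa₁ = -log(8.30e-08) = 7.08; pKa₂ = -log(1.35e-13) = 12.87. For an amphiprotic species, pH ≈ ½(pKa₁ + pKa₂) = ½(7.08 + 12.87) = 9.98.

pH = 9.98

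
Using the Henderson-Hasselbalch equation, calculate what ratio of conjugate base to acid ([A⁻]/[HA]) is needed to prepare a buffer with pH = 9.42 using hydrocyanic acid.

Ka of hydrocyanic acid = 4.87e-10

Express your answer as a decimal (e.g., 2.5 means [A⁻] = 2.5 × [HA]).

pKa = -log(4.87e-10) = 9.3125. pH = pKa + log([A⁻]/[HA]), so log([A⁻]/[HA]) = pH − pKa = 9.42 − 9.3125 = 0.1075. [A⁻]/[HA] = 10^(0.1075) = 1.28

[A⁻]/[HA] = 1.28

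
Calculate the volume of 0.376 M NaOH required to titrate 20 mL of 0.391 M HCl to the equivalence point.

At equivalence: moles acid = moles base. moles HCl = 0.391 × 20/1000 = 0.00782 mol. V_base = moles / 0.376 × 1000 = 20.8 mL.

V_{base} = 20.8 mL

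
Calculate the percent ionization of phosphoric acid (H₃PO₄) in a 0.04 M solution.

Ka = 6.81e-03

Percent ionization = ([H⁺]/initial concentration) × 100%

Using Ka equilibrium: x² + Ka×x - Ka×C = 0. Solving: [H⁺] = 1.3447e-02. Percent = (1.3447e-02/0.04) × 100

Percent ionization = 33.6%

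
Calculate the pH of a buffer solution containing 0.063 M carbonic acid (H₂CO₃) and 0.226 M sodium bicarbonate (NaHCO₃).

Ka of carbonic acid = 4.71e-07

pKa = -log(4.71e-07) = 6.33. pH = pKa + log([A⁻]/[HA]) = 6.33 + log(0.226/0.063)

pH = 6.88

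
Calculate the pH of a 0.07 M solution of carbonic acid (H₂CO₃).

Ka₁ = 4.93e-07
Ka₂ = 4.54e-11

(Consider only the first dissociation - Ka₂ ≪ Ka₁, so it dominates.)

First dissociation dominates. From Ka₁ = [H⁺][HA⁻]/[H₂A], x² + Ka₁·x − Ka₁·C = 0 with C = 0.07 M and Ka₁ = 4.93e-07. Solving: [H⁺] = (−Ka₁ + √(Ka₁² + 4·Ka₁·C)) / 2 = 1.8552e-04 M. pH = -log(1.8552e-04) = 3.73.

pH = 3.73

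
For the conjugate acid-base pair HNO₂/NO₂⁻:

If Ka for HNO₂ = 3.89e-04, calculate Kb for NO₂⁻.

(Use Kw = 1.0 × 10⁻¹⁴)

For a conjugate pair Ka × Kb = Kw, so Kb = Kw/Ka = 1.0 × 10⁻¹⁴ / 3.89e-04 = 2.57e-11.

K_b = 2.57e-11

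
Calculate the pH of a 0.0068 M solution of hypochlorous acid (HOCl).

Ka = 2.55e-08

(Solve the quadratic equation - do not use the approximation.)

x² + Ka×x - Ka×C = 0. Using quadratic formula: [H⁺] = 1.3155e-05

pH = 4.88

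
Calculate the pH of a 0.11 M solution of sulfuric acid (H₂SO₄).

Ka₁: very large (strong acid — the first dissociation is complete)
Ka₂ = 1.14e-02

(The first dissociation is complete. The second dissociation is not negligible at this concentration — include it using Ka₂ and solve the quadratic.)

First dissociation is complete: [H⁺]₀ = [HSO₄⁻]₀ = C = 0.11 M. Second dissociation HSO₄⁻ ⇌ H⁺ + SO₄²⁻: let x = [SO₄²⁻]. Ka₂ = (C + x)·x / (C − x) = 1.14e-02 → x² + (C + Ka₂)·x − Ka₂·C = 0 → x² + 0.12140·x − 1.254e-03 = 0. x = (−0.12140 + √(0.12140² + 4 × 1.254e-03)) / 2 = 9.5744e-03 M. [H⁺] = C + x = 0.11 + 9.5744e-03 = 1.1957e-01 M. pH = -log(1.1957e-01) = 0.92.

pH = 0.92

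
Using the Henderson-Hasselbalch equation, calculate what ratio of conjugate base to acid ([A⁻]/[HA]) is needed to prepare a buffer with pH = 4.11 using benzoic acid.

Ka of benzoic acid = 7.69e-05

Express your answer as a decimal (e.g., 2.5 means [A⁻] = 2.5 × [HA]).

pKa = -log(7.69e-05) = 4.1141. pH = pKa + log([A⁻]/[HA]), so log([A⁻]/[HA]) = pH − pKa = 4.11 − 4.1141 = -0.0041. [A⁻]/[HA] = 10^(-0.0041) = 0.991

[A⁻]/[HA] = 0.991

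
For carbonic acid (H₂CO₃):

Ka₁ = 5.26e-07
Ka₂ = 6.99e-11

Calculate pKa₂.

pKa₂ = -log(Ka₂) = -log(6.99e-11) = 10.16.

pK_{a2} = 10.16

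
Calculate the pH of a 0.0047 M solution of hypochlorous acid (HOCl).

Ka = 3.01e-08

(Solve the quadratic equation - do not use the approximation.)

x² + Ka×x - Ka×C = 0. Using quadratic formula: [H⁺] = 1.1879e-05

pH = 4.93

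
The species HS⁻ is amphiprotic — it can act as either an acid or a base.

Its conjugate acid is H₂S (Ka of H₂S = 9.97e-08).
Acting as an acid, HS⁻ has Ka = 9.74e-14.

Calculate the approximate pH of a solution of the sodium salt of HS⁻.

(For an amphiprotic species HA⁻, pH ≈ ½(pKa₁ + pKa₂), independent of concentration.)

pKa₁ = -log(9.97e-08) = 7.00; pKa₂ = -log(9.74e-14) = 13.01. For an amphiprotic species, pH ≈ ½(pKa₁ + pKa₂) = ½(7.00 + 13.01) = 10.01.

pH = 10.01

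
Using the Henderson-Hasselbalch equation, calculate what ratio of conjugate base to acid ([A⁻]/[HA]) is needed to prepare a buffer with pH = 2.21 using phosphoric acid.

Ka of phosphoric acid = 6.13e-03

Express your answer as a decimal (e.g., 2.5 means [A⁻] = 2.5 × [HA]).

pKa = -log(6.13e-03) = 2.2125. pH = pKa + log([A⁻]/[HA]), so log([A⁻]/[HA]) = pH − pKa = 2.21 − 2.2125 = -0.0025. [A⁻]/[HA] = 10^(-0.0025) = 0.994

[A⁻]/[HA] = 0.994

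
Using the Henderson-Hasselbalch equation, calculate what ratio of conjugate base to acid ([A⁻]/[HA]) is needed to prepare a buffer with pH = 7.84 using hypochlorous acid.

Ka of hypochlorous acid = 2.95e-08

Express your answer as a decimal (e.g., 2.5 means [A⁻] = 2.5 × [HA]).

pKa = -log(2.95e-08) = 7.5302. pH = pKa + log([A⁻]/[HA]), so log([A⁻]/[HA]) = pH − pKa = 7.84 − 7.5302 = 0.3098. [A⁻]/[HA] = 10^(0.3098) = 2.04

[A⁻]/[HA] = 2.04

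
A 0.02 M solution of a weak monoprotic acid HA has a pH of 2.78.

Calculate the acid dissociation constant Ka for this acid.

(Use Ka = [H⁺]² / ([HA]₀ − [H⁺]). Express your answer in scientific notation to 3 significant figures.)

[H⁺] = 10^(−pH) = 10^(−2.78) = 1.660e-03 M. For HA ⇌ H⁺ + A⁻, Ka = [H⁺][A⁻]/[HA] = [H⁺]² / ([HA]₀ − [H⁺]) = (1.660e-03)² / (0.02 − 1.660e-03) = 1.50e-04.

K_a = 1.50e-04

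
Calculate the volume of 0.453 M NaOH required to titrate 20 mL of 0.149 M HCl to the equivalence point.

At equivalence: moles acid = moles base. moles HCl = 0.149 × 20/1000 = 0.00298 mol. V_base = moles / 0.453 × 1000 = 6.6 mL.

V_{base} = 6.6 mL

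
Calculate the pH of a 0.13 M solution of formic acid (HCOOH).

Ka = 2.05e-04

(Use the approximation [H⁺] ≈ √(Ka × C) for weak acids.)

[H⁺] = √(Ka × C) = √(2.05e-04 × 0.13) = 5.1624e-03. pH = -log(5.1624e-03)

pH = 2.29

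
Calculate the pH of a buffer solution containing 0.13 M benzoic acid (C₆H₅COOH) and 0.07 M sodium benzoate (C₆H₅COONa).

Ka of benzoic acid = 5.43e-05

pKa = -log(5.43e-05) = 4.27. pH = pKa + log([A⁻]/[HA]) = 4.27 + log(0.07/0.13)

pH = 4.00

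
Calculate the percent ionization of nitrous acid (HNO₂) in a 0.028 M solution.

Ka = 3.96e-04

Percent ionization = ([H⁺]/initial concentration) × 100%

Using Ka equilibrium: x² + Ka×x - Ka×C = 0. Solving: [H⁺] = 3.1377e-03. Percent = (3.1377e-03/0.028) × 100

Percent ionization = 11.2%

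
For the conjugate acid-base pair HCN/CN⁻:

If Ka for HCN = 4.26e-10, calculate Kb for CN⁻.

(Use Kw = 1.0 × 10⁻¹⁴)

For a conjugate pair Ka × Kb = Kw, so Kb = Kw/Ka = 1.0 × 10⁻¹⁴ / 4.26e-10 = 2.35e-05.

K_b = 2.35e-05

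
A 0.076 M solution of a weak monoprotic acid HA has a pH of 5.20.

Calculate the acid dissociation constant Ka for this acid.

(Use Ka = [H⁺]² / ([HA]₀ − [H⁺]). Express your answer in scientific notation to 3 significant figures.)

[H⁺] = 10^(−pH) = 10^(−5.20) = 6.310e-06 M. For HA ⇌ H⁺ + A⁻, Ka = [H⁺][A⁻]/[HA] = [H⁺]² / ([HA]₀ − [H⁺]) = (6.310e-06)² / (0.076 − 6.310e-06) = 5.24e-10.

K_a = 5.24e-10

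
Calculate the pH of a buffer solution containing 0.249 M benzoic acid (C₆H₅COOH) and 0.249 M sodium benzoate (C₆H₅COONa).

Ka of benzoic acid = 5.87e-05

pKa = -log(5.87e-05) = 4.23. pH = pKa + log([A⁻]/[HA]) = 4.23 + log(0.249/0.249)

pH = 4.23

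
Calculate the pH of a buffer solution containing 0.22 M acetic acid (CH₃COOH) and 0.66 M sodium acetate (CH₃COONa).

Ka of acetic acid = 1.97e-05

pKa = -log(1.97e-05) = 4.71. pH = pKa + log([A⁻]/[HA]) = 4.71 + log(0.66/0.22)

pH = 5.18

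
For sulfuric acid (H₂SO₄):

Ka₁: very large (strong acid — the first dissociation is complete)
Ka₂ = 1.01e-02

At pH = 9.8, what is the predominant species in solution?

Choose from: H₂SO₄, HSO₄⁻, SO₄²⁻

The first dissociation is complete, so H₂SO₄ itself is never the predominant species in water; pKa₂ = -log(1.01e-02) = 2.00. For a polyprotic acid the predominant species crosses at each pKa: below pKa_n the protonated form dominates, above it the deprotonated form does. At pH = 9.8, the predominant species is SO₄²⁻.

SO₄²⁻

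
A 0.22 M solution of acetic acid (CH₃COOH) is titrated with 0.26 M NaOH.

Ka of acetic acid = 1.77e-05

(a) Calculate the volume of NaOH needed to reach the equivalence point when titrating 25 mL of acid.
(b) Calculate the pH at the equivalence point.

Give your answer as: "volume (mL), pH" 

moles acid = 0.22 × 25/1000 = 0.0055 mol; V_base = moles/0.26 × 1000 = 21.2 mL. At equivalence only the conjugate base is present: [A⁻] = 0.0055/0.046 = 1.1917e-01 M. Kb = Kw/Ka = 5.65e-10; [OH⁻] = √(Kb × [A⁻]) = 8.2052e-06; pOH = 5.09; pH = 14 - pOH = 8.91.

V = 21.2 mL, pH = 8.91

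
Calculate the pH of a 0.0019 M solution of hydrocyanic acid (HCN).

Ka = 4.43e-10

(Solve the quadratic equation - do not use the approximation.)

x² + Ka×x - Ka×C = 0. Using quadratic formula: [H⁺] = 9.1722e-07

pH = 6.04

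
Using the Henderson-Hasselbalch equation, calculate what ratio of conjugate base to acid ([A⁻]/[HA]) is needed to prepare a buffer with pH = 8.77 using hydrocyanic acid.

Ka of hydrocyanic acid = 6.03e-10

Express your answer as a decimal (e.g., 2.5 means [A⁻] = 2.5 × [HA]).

pKa = -log(6.03e-10) = 9.2197. pH = pKa + log([A⁻]/[HA]), so log([A⁻]/[HA]) = pH − pKa = 8.77 − 9.2197 = -0.4497. [A⁻]/[HA] = 10^(-0.4497) = 0.355

[A⁻]/[HA] = 0.355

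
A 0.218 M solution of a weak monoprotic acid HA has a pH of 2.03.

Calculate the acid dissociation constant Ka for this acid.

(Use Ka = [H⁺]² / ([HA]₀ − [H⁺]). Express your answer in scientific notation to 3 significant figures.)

[H⁺] = 10^(−pH) = 10^(−2.03) = 9.333e-03 M. For HA ⇌ H⁺ + A⁻, Ka = [H⁺][A⁻]/[HA] = [H⁺]² / ([HA]₀ − [H⁺]) = (9.333e-03)² / (0.218 − 9.333e-03) = 4.17e-04.

K_a = 4.17e-04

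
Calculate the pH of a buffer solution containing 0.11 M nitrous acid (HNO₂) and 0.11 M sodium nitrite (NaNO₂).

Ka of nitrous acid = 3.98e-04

pKa = -log(3.98e-04) = 3.40. pH = pKa + log([A⁻]/[HA]) = 3.40 + log(0.11/0.11)

pH = 3.40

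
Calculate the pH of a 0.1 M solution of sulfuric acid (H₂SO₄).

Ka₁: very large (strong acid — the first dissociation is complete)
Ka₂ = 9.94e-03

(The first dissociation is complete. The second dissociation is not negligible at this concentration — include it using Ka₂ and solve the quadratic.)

First dissociation is complete: [H⁺]₀ = [HSO₄⁻]₀ = C = 0.1 M. Second dissociation HSO₄⁻ ⇌ H⁺ + SO₄²⁻: let x = [SO₄²⁻]. Ka₂ = (C + x)·x / (C − x) = 9.94e-03 → x² + (C + Ka₂)·x − Ka₂·C = 0 → x² + 0.10994·x − 9.940e-04 = 0. x = (−0.10994 + √(0.10994² + 4 × 9.940e-04)) / 2 = 8.3996e-03 M. [H⁺] = C + x = 0.1 + 8.3996e-03 = 1.0840e-01 M. pH = -log(1.0840e-01) = 0.96.

pH = 0.96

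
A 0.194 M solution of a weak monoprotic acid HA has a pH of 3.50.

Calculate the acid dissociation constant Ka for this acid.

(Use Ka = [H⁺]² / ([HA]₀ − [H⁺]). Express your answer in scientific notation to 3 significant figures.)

[H⁺] = 10^(−pH) = 10^(−3.50) = 3.162e-04 M. For HA ⇌ H⁺ + A⁻, Ka = [H⁺][A⁻]/[HA] = [H⁺]² / ([HA]₀ − [H⁺]) = (3.162e-04)² / (0.194 − 3.162e-04) = 5.16e-07.

K_a = 5.16e-07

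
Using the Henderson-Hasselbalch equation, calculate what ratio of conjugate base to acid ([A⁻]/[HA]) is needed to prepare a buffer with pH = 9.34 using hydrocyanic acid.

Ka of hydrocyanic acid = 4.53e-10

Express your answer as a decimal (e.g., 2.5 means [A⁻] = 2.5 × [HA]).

pKa = -log(4.53e-10) = 9.3439. pH = pKa + log([A⁻]/[HA]), so log([A⁻]/[HA]) = pH − pKa = 9.34 − 9.3439 = -0.0039. [A⁻]/[HA] = 10^(-0.0039) = 0.991

[A⁻]/[HA] = 0.991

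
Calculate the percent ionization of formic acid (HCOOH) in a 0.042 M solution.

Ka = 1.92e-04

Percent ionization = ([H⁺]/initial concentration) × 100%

Using Ka equilibrium: x² + Ka×x - Ka×C = 0. Solving: [H⁺] = 2.7453e-03. Percent = (2.7453e-03/0.042) × 100

Percent ionization = 6.54%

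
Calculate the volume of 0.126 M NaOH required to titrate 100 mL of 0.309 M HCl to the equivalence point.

At equivalence: moles acid = moles base. moles HCl = 0.309 × 100/1000 = 0.0309 mol. V_base = moles / 0.126 × 1000 = 245.2 mL.

V_{base} = 245.2 mL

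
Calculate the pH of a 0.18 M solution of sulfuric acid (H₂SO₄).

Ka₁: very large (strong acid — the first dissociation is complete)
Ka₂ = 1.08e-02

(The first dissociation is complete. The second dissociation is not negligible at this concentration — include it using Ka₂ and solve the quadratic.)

First dissociation is complete: [H⁺]₀ = [HSO₄⁻]₀ = C = 0.18 M. Second dissociation HSO₄⁻ ⇌ H⁺ + SO₄²⁻: let x = [SO₄²⁻]. Ka₂ = (C + x)·x / (C − x) = 1.08e-02 → x² + (C + Ka₂)·x − Ka₂·C = 0 → x² + 0.19080·x − 1.944e-03 = 0. x = (−0.19080 + √(0.19080² + 4 × 1.944e-03)) / 2 = 9.6960e-03 M. [H⁺] = C + x = 0.18 + 9.6960e-03 = 1.8970e-01 M. pH = -log(1.8970e-01) = 0.72.

pH = 0.72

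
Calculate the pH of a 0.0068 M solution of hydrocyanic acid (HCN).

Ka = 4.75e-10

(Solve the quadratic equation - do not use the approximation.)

x² + Ka×x - Ka×C = 0. Using quadratic formula: [H⁺] = 1.7970e-06

pH = 5.75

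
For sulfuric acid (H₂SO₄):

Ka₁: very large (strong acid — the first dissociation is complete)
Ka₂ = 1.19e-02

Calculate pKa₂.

pKa₂ = -log(Ka₂) = -log(1.19e-02) = 1.92.

pK_{a2} = 1.92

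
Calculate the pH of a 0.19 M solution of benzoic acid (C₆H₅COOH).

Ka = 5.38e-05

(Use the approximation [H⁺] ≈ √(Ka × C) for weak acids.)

[H⁺] = √(Ka × C) = √(5.38e-05 × 0.19) = 3.1972e-03. pH = -log(3.1972e-03)

pH = 2.50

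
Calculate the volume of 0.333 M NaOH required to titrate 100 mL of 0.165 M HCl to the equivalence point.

At equivalence: moles acid = moles base. moles HCl = 0.165 × 100/1000 = 0.0165 mol. V_base = moles / 0.333 × 1000 = 49.5 mL.

V_{base} = 49.5 mL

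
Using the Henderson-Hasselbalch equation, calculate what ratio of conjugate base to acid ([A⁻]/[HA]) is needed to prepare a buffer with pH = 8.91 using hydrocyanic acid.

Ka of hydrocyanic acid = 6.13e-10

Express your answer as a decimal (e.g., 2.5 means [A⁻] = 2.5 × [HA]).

pKa = -log(6.13e-10) = 9.2125. pH = pKa + log([A⁻]/[HA]), so log([A⁻]/[HA]) = pH − pKa = 8.91 − 9.2125 = -0.3025. [A⁻]/[HA] = 10^(-0.3025) = 0.498

[A⁻]/[HA] = 0.498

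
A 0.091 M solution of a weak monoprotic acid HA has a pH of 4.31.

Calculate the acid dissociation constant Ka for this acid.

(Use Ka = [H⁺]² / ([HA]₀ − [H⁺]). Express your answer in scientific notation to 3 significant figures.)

[H⁺] = 10^(−pH) = 10^(−4.31) = 4.898e-05 M. For HA ⇌ H⁺ + A⁻, Ka = [H⁺][A⁻]/[HA] = [H⁺]² / ([HA]₀ − [H⁺]) = (4.898e-05)² / (0.091 − 4.898e-05) = 2.64e-08.

K_a = 2.64e-08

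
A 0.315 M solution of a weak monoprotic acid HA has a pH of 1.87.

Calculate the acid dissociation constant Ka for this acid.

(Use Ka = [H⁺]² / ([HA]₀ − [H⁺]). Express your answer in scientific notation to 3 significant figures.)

[H⁺] = 10^(−pH) = 10^(−1.87) = 1.349e-02 M. For HA ⇌ H⁺ + A⁻, Ka = [H⁺][A⁻]/[HA] = [H⁺]² / ([HA]₀ − [H⁺]) = (1.349e-02)² / (0.315 − 1.349e-02) = 6.04e-04.

K_a = 6.04e-04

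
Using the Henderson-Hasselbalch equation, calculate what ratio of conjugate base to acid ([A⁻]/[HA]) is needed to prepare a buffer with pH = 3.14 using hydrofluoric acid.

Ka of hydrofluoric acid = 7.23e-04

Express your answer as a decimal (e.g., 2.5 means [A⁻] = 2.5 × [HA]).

pKa = -log(7.23e-04) = 3.1409. pH = pKa + log([A⁻]/[HA]), so log([A⁻]/[HA]) = pH − pKa = 3.14 − 3.1409 = -0.0009. [A⁻]/[HA] = 10^(-0.0009) = 0.998

[A⁻]/[HA] = 0.998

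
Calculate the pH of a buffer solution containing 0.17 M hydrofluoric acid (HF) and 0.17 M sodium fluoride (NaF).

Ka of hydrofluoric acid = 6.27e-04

pKa = -log(6.27e-04) = 3.20. pH = pKa + log([A⁻]/[HA]) = 3.20 + log(0.17/0.17)

pH = 3.20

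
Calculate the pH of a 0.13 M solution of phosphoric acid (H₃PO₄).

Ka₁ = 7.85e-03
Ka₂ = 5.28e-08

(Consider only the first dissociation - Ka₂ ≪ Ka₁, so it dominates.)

First dissociation dominates. From Ka₁ = [H⁺][HA⁻]/[H₂A], x² + Ka₁·x − Ka₁·C = 0 with C = 0.13 M and Ka₁ = 7.85e-03. Solving: [H⁺] = (−Ka₁ + √(Ka₁² + 4·Ka₁·C)) / 2 = 2.8260e-02 M. pH = -log(2.8260e-02) = 1.55.

pH = 1.55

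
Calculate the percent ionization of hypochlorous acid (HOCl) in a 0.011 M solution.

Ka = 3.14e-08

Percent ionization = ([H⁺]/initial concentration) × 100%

Using Ka equilibrium: x² + Ka×x - Ka×C = 0. Solving: [H⁺] = 1.8569e-05. Percent = (1.8569e-05/0.011) × 100

Percent ionization = 0.169%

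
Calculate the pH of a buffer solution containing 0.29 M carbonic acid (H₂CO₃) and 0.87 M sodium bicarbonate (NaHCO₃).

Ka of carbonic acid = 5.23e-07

pKa = -log(5.23e-07) = 6.28. pH = pKa + log([A⁻]/[HA]) = 6.28 + log(0.87/0.29)

pH = 6.76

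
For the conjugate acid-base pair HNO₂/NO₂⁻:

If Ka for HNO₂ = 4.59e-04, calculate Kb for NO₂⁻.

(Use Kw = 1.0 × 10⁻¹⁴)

For a conjugate pair Ka × Kb = Kw, so Kb = Kw/Ka = 1.0 × 10⁻¹⁴ / 4.59e-04 = 2.18e-11.

K_b = 2.18e-11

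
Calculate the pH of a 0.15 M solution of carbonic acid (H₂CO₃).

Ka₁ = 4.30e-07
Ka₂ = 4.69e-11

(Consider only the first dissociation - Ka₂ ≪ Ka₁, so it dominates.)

First dissociation dominates. From Ka₁ = [H⁺][HA⁻]/[H₂A], x² + Ka₁·x − Ka₁·C = 0 with C = 0.15 M and Ka₁ = 4.30e-07. Solving: [H⁺] = (−Ka₁ + √(Ka₁² + 4·Ka₁·C)) / 2 = 2.5375e-04 M. pH = -log(2.5375e-04) = 3.60.

pH = 3.60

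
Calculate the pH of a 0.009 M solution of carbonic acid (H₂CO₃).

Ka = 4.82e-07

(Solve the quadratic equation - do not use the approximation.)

x² + Ka×x - Ka×C = 0. Using quadratic formula: [H⁺] = 6.5623e-05

pH = 4.18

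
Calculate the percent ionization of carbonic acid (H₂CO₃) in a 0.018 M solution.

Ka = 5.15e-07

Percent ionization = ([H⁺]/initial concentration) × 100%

Using Ka equilibrium: x² + Ka×x - Ka×C = 0. Solving: [H⁺] = 9.6024e-05. Percent = (9.6024e-05/0.018) × 100

Percent ionization = 0.533%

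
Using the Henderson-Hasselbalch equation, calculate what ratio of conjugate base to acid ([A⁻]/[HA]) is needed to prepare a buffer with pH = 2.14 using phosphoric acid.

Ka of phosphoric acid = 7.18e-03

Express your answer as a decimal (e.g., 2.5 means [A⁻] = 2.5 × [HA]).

pKa = -log(7.18e-03) = 2.1439. pH = pKa + log([A⁻]/[HA]), so log([A⁻]/[HA]) = pH − pKa = 2.14 − 2.1439 = -0.0039. [A⁻]/[HA] = 10^(-0.0039) = 0.991

[A⁻]/[HA] = 0.991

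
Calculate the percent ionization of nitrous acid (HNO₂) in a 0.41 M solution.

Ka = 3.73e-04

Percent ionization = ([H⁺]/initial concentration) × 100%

Using Ka equilibrium: x² + Ka×x - Ka×C = 0. Solving: [H⁺] = 1.2181e-02. Percent = (1.2181e-02/0.41) × 100

Percent ionization = 2.97%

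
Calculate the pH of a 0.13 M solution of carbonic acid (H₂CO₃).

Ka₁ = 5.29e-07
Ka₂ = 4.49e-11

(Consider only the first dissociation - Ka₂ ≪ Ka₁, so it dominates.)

First dissociation dominates. From Ka₁ = [H⁺][HA⁻]/[H₂A], x² + Ka₁·x − Ka₁·C = 0 with C = 0.13 M and Ka₁ = 5.29e-07. Solving: [H⁺] = (−Ka₁ + √(Ka₁² + 4·Ka₁·C)) / 2 = 2.6198e-04 M. pH = -log(2.6198e-04) = 3.58.

pH = 3.58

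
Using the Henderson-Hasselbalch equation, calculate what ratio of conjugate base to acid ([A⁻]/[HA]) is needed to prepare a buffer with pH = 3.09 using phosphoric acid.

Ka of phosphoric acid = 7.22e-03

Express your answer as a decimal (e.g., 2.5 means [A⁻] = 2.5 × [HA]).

pKa = -log(7.22e-03) = 2.1415. pH = pKa + log([A⁻]/[HA]), so log([A⁻]/[HA]) = pH − pKa = 3.09 − 2.1415 = 0.9485. [A⁻]/[HA] = 10^(0.9485) = 8.88

[A⁻]/[HA] = 8.88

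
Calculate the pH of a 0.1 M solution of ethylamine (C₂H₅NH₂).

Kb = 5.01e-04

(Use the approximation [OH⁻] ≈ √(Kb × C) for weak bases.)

[OH⁻] = √(Kb × C) = √(5.01e-04 × 0.1) = 7.0781e-03. pOH = 2.15, pH = 14 - pOH

pH = 11.85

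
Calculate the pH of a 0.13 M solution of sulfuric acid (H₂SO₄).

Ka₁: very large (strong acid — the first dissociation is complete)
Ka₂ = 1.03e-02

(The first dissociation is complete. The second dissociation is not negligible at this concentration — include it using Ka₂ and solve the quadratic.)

First dissociation is complete: [H⁺]₀ = [HSO₄⁻]₀ = C = 0.13 M. Second dissociation HSO₄⁻ ⇌ H⁺ + SO₄²⁻: let x = [SO₄²⁻]. Ka₂ = (C + x)·x / (C − x) = 1.03e-02 → x² + (C + Ka₂)·x − Ka₂·C = 0 → x² + 0.14030·x − 1.339e-03 = 0. x = (−0.14030 + √(0.14030² + 4 × 1.339e-03)) / 2 = 8.9703e-03 M. [H⁺] = C + x = 0.13 + 8.9703e-03 = 1.3897e-01 M. pH = -log(1.3897e-01) = 0.86.

pH = 0.86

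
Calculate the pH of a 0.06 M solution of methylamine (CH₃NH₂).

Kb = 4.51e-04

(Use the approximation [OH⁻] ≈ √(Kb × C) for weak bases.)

[OH⁻] = √(Kb × C) = √(4.51e-04 × 0.06) = 5.2019e-03. pOH = 2.28, pH = 14 - pOH

pH = 11.72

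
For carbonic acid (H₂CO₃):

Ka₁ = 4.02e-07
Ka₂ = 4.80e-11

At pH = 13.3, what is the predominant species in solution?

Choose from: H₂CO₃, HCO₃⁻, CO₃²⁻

pKa₁ = 6.40, pKa₂ = 10.32. For a polyprotic acid the predominant species crosses at each pKa: below pKa_n the protonated form dominates, above it the deprotonated form does. At pH = 13.3, the predominant species is CO₃²⁻.

CO₃²⁻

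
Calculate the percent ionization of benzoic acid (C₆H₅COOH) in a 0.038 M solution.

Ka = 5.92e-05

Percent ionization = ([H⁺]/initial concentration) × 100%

Using Ka equilibrium: x² + Ka×x - Ka×C = 0. Solving: [H⁺] = 1.4706e-03. Percent = (1.4706e-03/0.038) × 100

Percent ionization = 3.87%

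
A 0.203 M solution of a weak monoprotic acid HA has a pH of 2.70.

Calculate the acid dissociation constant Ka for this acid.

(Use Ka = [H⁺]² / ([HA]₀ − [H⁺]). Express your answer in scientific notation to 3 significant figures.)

[H⁺] = 10^(−pH) = 10^(−2.70) = 1.995e-03 M. For HA ⇌ H⁺ + A⁻, Ka = [H⁺][A⁻]/[HA] = [H⁺]² / ([HA]₀ − [H⁺]) = (1.995e-03)² / (0.203 − 1.995e-03) = 1.98e-05.

K_a = 1.98e-05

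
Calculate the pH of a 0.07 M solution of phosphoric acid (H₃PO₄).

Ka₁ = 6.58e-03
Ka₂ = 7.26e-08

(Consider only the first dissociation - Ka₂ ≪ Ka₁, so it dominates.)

First dissociation dominates. From Ka₁ = [H⁺][HA⁻]/[H₂A], x² + Ka₁·x − Ka₁·C = 0 with C = 0.07 M and Ka₁ = 6.58e-03. Solving: [H⁺] = (−Ka₁ + √(Ka₁² + 4·Ka₁·C)) / 2 = 1.8422e-02 M. pH = -log(1.8422e-02) = 1.73.

pH = 1.73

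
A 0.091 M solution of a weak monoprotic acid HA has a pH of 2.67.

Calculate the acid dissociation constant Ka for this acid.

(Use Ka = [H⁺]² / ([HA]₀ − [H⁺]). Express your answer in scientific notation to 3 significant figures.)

[H⁺] = 10^(−pH) = 10^(−2.67) = 2.138e-03 M. For HA ⇌ H⁺ + A⁻, Ka = [H⁺][A⁻]/[HA] = [H⁺]² / ([HA]₀ − [H⁺]) = (2.138e-03)² / (0.091 − 2.138e-03) = 5.14e-05.

K_a = 5.14e-05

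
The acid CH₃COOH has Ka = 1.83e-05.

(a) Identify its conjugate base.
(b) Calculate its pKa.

(a) The conjugate base is formed by removing one H⁺ from CH₃COOH, giving CH₃COO⁻. (b) pKa = -log(Ka) = -log(1.83e-05) = 4.74.

Conjugate base: CH₃COO⁻; pK_a = 4.74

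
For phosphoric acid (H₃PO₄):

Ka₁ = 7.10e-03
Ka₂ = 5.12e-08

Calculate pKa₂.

pKa₂ = -log(Ka₂) = -log(5.12e-08) = 7.29.

pK_{a2} = 7.29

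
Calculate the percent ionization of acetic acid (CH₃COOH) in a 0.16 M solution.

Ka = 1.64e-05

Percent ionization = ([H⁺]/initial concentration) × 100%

Using Ka equilibrium: x² + Ka×x - Ka×C = 0. Solving: [H⁺] = 1.6117e-03. Percent = (1.6117e-03/0.16) × 100

Percent ionization = 1.01%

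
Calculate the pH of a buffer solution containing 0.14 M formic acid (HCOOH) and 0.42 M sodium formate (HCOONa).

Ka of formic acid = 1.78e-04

pKa = -log(1.78e-04) = 3.75. pH = pKa + log([A⁻]/[HA]) = 3.75 + log(0.42/0.14)

pH = 4.23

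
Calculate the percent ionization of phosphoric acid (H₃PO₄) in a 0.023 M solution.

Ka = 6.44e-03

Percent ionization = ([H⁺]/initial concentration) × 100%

Using Ka equilibrium: x² + Ka×x - Ka×C = 0. Solving: [H⁺] = 9.3692e-03. Percent = (9.3692e-03/0.023) × 100

Percent ionization = 40.7%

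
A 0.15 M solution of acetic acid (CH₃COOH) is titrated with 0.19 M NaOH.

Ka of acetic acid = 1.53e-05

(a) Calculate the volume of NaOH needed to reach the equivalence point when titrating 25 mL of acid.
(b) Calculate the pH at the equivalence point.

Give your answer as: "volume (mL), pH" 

moles acid = 0.15 × 25/1000 = 0.00375 mol; V_base = moles/0.19 × 1000 = 19.7 mL. At equivalence only the conjugate base is present: [A⁻] = 0.00375/0.045 = 8.3824e-02 M. Kb = Kw/Ka = 6.54e-10; [OH⁻] = √(Kb × [A⁻]) = 7.4018e-06; pOH = 5.13; pH = 14 - pOH = 8.87.

V = 19.7 mL, pH = 8.87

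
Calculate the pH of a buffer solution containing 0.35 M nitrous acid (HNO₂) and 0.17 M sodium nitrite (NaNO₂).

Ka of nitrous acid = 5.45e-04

pKa = -log(5.45e-04) = 3.26. pH = pKa + log([A⁻]/[HA]) = 3.26 + log(0.17/0.35)

pH = 2.95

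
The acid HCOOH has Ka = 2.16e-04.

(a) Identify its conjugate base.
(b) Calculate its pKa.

(a) The conjugate base is formed by removing one H⁺ from HCOOH, giving HCOO⁻. (b) pKa = -log(Ka) = -log(2.16e-04) = 3.67.

Conjugate base: HCOO⁻; pK_a = 3.67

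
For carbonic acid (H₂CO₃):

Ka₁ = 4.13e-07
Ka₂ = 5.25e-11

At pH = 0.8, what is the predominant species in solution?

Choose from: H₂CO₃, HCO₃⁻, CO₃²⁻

pKa₁ = 6.38, pKa₂ = 10.28. For a polyprotic acid the predominant species crosses at each pKa: below pKa_n the protonated form dominates, above it the deprotonated form does. At pH = 0.8, the predominant species is H₂CO₃.

H₂CO₃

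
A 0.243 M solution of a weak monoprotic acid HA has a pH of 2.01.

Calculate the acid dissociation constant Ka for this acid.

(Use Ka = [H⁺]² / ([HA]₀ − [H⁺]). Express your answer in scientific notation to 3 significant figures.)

[H⁺] = 10^(−pH) = 10^(−2.01) = 9.772e-03 M. For HA ⇌ H⁺ + A⁻, Ka = [H⁺][A⁻]/[HA] = [H⁺]² / ([HA]₀ − [H⁺]) = (9.772e-03)² / (0.243 − 9.772e-03) = 4.09e-04.

K_a = 4.09e-04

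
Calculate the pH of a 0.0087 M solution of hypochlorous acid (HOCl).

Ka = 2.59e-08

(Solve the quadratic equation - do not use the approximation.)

x² + Ka×x - Ka×C = 0. Using quadratic formula: [H⁺] = 1.4998e-05

pH = 4.82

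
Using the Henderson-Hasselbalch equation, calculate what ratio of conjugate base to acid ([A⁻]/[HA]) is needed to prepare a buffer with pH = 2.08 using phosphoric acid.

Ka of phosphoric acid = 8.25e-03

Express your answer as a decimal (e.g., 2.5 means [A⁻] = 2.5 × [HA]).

pKa = -log(8.25e-03) = 2.0835. pH = pKa + log([A⁻]/[HA]), so log([A⁻]/[HA]) = pH − pKa = 2.08 − 2.0835 = -0.0035. [A⁻]/[HA] = 10^(-0.0035) = 0.992

[A⁻]/[HA] = 0.992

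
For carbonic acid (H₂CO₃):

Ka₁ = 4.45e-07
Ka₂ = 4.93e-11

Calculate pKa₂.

pKa₂ = -log(Ka₂) = -log(4.93e-11) = 10.31.

pK_{a2} = 10.31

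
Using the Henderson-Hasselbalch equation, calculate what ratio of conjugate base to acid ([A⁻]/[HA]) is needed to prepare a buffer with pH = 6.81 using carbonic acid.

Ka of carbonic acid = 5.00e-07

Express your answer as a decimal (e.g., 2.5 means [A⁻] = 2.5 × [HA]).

pKa = -log(5.00e-07) = 6.3010. pH = pKa + log([A⁻]/[HA]), so log([A⁻]/[HA]) = pH − pKa = 6.81 − 6.3010 = 0.5090. [A⁻]/[HA] = 10^(0.5090) = 3.23

[A⁻]/[HA] = 3.23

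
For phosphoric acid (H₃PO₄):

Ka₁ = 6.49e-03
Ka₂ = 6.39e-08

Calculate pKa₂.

pKa₂ = -log(Ka₂) = -log(6.39e-08) = 7.19.

pK_{a2} = 7.19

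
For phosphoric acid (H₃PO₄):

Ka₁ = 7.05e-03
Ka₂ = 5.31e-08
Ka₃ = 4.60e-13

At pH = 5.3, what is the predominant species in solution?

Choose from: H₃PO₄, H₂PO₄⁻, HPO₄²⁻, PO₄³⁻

pKa₁ = 2.15, pKa₂ = 7.27, pKa₃ = 12.34. For a polyprotic acid the predominant species crosses at each pKa: below pKa_n the protonated form dominates, above it the deprotonated form does. At pH = 5.3, the predominant species is H₂PO₄⁻.

H₂PO₄⁻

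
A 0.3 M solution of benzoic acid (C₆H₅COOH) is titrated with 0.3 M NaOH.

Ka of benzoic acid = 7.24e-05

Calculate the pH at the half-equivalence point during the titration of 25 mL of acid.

At half-equivalence [HA] = [A⁻], so Henderson-Hasselbalch gives pH = pKa = -log(7.24e-05) = 4.14.

pH = pKa = 4.14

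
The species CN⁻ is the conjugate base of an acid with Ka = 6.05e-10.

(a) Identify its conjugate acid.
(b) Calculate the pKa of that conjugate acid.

(a) The conjugate acid is formed by adding one H⁺ to CN⁻, giving HCN. (b) pKa = -log(Ka) = -log(6.05e-10) = 9.22.

Conjugate acid: HCN; pK_a = 9.22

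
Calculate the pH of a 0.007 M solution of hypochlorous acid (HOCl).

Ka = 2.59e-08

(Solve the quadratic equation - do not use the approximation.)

x² + Ka×x - Ka×C = 0. Using quadratic formula: [H⁺] = 1.3452e-05

pH = 4.87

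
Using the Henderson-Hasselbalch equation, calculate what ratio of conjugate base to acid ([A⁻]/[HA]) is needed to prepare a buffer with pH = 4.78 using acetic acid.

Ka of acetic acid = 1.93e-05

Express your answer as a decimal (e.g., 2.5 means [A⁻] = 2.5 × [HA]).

pKa = -log(1.93e-05) = 4.7144. pH = pKa + log([A⁻]/[HA]), so log([A⁻]/[HA]) = pH − pKa = 4.78 − 4.7144 = 0.0656. [A⁻]/[HA] = 10^(0.0656) = 1.16

[A⁻]/[HA] = 1.16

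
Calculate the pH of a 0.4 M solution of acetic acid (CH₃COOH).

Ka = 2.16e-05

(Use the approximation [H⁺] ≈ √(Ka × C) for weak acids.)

[H⁺] = √(Ka × C) = √(2.16e-05 × 0.4) = 2.9394e-03. pH = -log(2.9394e-03)

pH = 2.53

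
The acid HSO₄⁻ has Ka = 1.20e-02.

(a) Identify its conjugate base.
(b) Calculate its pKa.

(a) The conjugate base is formed by removing one H⁺ from HSO₄⁻, giving SO₄²⁻. (b) pKa = -log(Ka) = -log(1.20e-02) = 1.92.

Conjugate base: SO₄²⁻; pK_a = 1.92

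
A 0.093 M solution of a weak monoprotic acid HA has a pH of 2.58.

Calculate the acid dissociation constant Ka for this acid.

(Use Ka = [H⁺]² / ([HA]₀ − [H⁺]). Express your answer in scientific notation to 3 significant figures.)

[H⁺] = 10^(−pH) = 10^(−2.58) = 2.630e-03 M. For HA ⇌ H⁺ + A⁻, Ka = [H⁺][A⁻]/[HA] = [H⁺]² / ([HA]₀ − [H⁺]) = (2.630e-03)² / (0.093 − 2.630e-03) = 7.66e-05.

K_a = 7.66e-05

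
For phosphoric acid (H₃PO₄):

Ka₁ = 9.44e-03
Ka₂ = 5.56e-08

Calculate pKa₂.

pKa₂ = -log(Ka₂) = -log(5.56e-08) = 7.25.

pK_{a2} = 7.25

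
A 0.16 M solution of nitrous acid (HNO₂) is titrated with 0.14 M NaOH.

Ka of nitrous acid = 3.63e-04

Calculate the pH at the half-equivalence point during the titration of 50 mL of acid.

At half-equivalence [HA] = [A⁻], so Henderson-Hasselbalch gives pH = pKa = -log(3.63e-04) = 3.44.

pH = pKa = 3.44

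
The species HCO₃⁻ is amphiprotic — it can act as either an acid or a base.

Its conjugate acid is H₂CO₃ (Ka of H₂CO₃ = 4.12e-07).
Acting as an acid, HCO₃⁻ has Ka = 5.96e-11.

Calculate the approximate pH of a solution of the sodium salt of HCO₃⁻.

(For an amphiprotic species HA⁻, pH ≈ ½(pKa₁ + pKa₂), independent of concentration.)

pKa₁ = -log(4.12e-07) = 6.39; pKa₂ = -log(5.96e-11) = 10.22. For an amphiprotic species, pH ≈ ½(pKa₁ + pKa₂) = ½(6.39 + 10.22) = 8.30.

pH = 8.30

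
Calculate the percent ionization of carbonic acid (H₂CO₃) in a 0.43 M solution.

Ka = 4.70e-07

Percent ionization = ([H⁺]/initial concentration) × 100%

Using Ka equilibrium: x² + Ka×x - Ka×C = 0. Solving: [H⁺] = 4.4932e-04. Percent = (4.4932e-04/0.43) × 100

Percent ionization = 0.104%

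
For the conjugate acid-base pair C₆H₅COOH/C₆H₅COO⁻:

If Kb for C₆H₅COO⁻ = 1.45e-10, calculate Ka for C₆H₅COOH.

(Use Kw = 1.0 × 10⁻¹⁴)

For a conjugate pair Ka × Kb = Kw, so Ka = Kw/Kb = 1.0 × 10⁻¹⁴ / 1.45e-10 = 6.90e-05.

K_a = 6.90e-05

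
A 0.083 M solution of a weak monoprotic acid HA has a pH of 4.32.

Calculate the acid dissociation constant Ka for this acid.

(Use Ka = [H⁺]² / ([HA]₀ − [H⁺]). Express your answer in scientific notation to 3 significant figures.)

[H⁺] = 10^(−pH) = 10^(−4.32) = 4.786e-05 M. For HA ⇌ H⁺ + A⁻, Ka = [H⁺][A⁻]/[HA] = [H⁺]² / ([HA]₀ − [H⁺]) = (4.786e-05)² / (0.083 − 4.786e-05) = 2.76e-08.

K_a = 2.76e-08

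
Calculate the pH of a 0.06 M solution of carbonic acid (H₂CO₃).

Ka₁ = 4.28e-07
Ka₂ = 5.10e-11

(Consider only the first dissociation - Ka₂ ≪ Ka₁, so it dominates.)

First dissociation dominates. From Ka₁ = [H⁺][HA⁻]/[H₂A], x² + Ka₁·x − Ka₁·C = 0 with C = 0.06 M and Ka₁ = 4.28e-07. Solving: [H⁺] = (−Ka₁ + √(Ka₁² + 4·Ka₁·C)) / 2 = 1.6004e-04 M. pH = -log(1.6004e-04) = 3.80.

pH = 3.80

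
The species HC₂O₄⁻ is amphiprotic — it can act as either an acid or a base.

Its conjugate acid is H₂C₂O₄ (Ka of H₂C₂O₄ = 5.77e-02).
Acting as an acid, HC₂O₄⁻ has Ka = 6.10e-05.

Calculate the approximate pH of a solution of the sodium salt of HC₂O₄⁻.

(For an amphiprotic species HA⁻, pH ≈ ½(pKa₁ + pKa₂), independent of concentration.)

pKa₁ = -log(5.77e-02) = 1.24; pKa₂ = -log(6.10e-05) = 4.21. For an amphiprotic species, pH ≈ ½(pKa₁ + pKa₂) = ½(1.24 + 4.21) = 2.73.

pH = 2.73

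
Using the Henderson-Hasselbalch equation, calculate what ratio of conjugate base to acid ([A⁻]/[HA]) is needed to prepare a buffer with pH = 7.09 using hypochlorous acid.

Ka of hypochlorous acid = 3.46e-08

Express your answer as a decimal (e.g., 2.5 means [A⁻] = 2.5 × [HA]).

pKa = -log(3.46e-08) = 7.4609. pH = pKa + log([A⁻]/[HA]), so log([A⁻]/[HA]) = pH − pKa = 7.09 − 7.4609 = -0.3709. [A⁻]/[HA] = 10^(-0.3709) = 0.426

[A⁻]/[HA] = 0.426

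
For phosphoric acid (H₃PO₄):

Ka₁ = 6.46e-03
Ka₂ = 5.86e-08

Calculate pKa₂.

pKa₂ = -log(Ka₂) = -log(5.86e-08) = 7.23.

pK_{a2} = 7.23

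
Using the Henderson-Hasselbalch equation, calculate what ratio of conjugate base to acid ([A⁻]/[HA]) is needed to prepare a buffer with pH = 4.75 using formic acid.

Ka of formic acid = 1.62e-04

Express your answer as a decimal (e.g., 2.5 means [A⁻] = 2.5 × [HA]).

pKa = -log(1.62e-04) = 3.7905. pH = pKa + log([A⁻]/[HA]), so log([A⁻]/[HA]) = pH − pKa = 4.75 − 3.7905 = 0.9595. [A⁻]/[HA] = 10^(0.9595) = 9.11

[A⁻]/[HA] = 9.11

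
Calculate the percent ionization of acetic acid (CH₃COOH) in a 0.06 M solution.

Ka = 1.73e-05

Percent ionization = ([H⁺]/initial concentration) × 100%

Using Ka equilibrium: x² + Ka×x - Ka×C = 0. Solving: [H⁺] = 1.0102e-03. Percent = (1.0102e-03/0.06) × 100

Percent ionization = 1.68%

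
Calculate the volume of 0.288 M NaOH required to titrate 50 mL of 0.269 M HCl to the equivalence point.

At equivalence: moles acid = moles base. moles HCl = 0.269 × 50/1000 = 0.01345 mol. V_base = moles / 0.288 × 1000 = 46.7 mL.

V_{base} = 46.7 mL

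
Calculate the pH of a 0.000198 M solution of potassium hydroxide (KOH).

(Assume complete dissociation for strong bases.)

[OH⁻] = 0.000198 M for strong base. pOH = -log[OH⁻] = 3.70, pH = 14 - pOH

pH = 10.30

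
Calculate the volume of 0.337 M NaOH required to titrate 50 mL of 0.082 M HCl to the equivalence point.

At equivalence: moles acid = moles base. moles HCl = 0.082 × 50/1000 = 0.0041 mol. V_base = moles / 0.337 × 1000 = 12.2 mL.

V_{base} = 12.2 mL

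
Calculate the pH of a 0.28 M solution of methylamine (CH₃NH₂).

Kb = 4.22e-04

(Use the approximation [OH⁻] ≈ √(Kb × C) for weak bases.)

[OH⁻] = √(Kb × C) = √(4.22e-04 × 0.28) = 1.0870e-02. pOH = 1.96, pH = 14 - pOH

pH = 12.04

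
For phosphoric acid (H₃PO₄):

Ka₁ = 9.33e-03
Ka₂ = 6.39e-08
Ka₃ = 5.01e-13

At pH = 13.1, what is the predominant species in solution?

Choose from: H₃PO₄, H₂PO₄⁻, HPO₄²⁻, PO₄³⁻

pKa₁ = 2.03, pKa₂ = 7.19, pKa₃ = 12.30. For a polyprotic acid the predominant species crosses at each pKa: below pKa_n the protonated form dominates, above it the deprotonated form does. At pH = 13.1, the predominant species is PO₄³⁻.

PO₄³⁻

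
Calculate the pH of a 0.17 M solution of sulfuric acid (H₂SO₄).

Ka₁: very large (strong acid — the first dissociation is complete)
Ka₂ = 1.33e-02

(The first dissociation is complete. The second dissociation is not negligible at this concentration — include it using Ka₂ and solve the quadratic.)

First dissociation is complete: [H⁺]₀ = [HSO₄⁻]₀ = C = 0.17 M. Second dissociation HSO₄⁻ ⇌ H⁺ + SO₄²⁻: let x = [SO₄²⁻]. Ka₂ = (C + x)·x / (C − x) = 1.33e-02 → x² + (C + Ka₂)·x − Ka₂·C = 0 → x² + 0.18330·x − 2.261e-03 = 0. x = (−0.18330 + √(0.18330² + 4 × 2.261e-03)) / 2 = 1.1601e-02 M. [H⁺] = C + x = 0.17 + 1.1601e-02 = 1.8160e-01 M. pH = -log(1.8160e-01) = 0.74.

pH = 0.74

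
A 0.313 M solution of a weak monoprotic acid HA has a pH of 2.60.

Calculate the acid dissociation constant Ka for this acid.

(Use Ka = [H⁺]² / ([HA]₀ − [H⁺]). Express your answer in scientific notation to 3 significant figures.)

[H⁺] = 10^(−pH) = 10^(−2.60) = 2.512e-03 M. For HA ⇌ H⁺ + A⁻, Ka = [H⁺][A⁻]/[HA] = [H⁺]² / ([HA]₀ − [H⁺]) = (2.512e-03)² / (0.313 − 2.512e-03) = 2.03e-05.

K_a = 2.03e-05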